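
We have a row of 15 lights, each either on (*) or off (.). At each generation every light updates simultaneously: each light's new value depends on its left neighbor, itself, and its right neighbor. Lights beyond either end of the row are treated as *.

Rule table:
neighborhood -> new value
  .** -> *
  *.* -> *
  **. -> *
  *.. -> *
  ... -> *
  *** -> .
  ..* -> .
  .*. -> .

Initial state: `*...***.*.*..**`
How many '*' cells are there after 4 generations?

***.*.**.*.*.*.
..**.****.*.*.*
*.****..**.*.**
***..**.***.**.
count of *: 10

10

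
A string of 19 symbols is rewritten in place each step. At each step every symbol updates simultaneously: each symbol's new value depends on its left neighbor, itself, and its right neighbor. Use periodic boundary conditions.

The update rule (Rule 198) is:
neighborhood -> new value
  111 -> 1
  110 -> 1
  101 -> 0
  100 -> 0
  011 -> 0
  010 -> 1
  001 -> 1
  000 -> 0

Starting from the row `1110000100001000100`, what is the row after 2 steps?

0010010100101010101

0110001100011001101
0010010100101010101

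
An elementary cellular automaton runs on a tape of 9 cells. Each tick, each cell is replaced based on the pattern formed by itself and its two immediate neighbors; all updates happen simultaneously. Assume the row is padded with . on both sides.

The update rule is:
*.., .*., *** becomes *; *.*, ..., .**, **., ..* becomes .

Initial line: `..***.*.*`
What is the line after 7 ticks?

......*.*

...*..*.*
...**.*.*
......*.*
......*.*  (fixed point — unchanged through tick 7)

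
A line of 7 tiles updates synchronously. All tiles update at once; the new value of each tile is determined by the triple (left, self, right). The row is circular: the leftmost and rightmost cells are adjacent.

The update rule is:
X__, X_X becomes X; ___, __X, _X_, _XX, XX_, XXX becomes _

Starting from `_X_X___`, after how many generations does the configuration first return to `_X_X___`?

__X_X__
___X_X_
____X_X
X____X_
_X____X
X_X____
_X_X___

7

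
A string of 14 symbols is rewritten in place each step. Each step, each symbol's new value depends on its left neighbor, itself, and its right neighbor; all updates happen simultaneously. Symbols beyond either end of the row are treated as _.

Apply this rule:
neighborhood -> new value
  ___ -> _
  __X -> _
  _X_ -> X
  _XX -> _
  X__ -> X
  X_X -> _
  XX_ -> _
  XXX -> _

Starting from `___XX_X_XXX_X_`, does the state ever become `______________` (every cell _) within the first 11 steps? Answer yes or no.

step 1: ______X_____XX
step 2: ______XX______
step 3: ________X_____
step 4: ________XX____
step 5: __________X___
step 6: __________XX__
step 7: ____________X_
step 8: ____________XX
step 9: ______________
all cells are _ at step 9

yes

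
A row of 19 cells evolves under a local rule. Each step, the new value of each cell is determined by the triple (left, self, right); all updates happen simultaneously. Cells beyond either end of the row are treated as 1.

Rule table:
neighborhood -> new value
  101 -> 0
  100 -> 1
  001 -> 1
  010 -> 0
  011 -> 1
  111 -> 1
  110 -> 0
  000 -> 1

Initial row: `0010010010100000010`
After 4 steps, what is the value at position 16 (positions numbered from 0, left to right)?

step 1: 1101101100011111100
step 2: 1001001011111111011
step 3: 0110110011111110011
step 4: 0100101111111101111
position 16 holds 1

1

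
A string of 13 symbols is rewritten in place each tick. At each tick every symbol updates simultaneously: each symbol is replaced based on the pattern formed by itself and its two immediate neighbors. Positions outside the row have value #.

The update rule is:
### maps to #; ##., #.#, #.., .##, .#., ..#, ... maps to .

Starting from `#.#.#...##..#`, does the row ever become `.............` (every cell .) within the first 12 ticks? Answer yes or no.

yes

.............
all cells are . at tick 1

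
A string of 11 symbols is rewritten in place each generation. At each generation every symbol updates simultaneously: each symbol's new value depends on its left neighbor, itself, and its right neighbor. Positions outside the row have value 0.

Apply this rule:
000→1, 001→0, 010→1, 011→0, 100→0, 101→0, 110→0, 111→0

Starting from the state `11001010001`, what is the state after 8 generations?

11101010101

00001010101
11101010101
00001010101  (repeats generation 1; period 2)
generation 8: 11101010101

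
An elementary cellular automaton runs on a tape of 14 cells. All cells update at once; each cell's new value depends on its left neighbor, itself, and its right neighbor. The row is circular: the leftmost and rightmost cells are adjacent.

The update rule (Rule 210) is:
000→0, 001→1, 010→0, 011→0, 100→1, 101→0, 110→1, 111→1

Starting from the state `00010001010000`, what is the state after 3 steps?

step 1: 00101010001000
step 2: 01000001010100
step 3: 10100010000010

10100010000010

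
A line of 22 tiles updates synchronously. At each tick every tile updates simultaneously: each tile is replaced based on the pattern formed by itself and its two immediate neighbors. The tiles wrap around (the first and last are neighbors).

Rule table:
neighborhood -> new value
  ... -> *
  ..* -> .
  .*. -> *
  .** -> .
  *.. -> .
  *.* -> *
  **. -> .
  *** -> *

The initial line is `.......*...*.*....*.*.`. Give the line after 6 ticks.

...*.**.***..*.......*

******.*.*.***.**.***.
.****.*****.*.*..*.*.*
*.**.*.***.****..*****
.*..***.*.*.**....****
**...*.*****...**..**.
...*.**.***..*.......*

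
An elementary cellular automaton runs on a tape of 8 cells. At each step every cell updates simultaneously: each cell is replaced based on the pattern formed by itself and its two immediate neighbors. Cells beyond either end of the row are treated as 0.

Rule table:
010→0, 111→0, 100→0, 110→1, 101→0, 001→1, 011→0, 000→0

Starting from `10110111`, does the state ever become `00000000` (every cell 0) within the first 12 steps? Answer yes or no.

yes

00010001
00100010
01000100
10001000
00010000
00100000
01000000
10000000
00000000
all cells are 0 at step 9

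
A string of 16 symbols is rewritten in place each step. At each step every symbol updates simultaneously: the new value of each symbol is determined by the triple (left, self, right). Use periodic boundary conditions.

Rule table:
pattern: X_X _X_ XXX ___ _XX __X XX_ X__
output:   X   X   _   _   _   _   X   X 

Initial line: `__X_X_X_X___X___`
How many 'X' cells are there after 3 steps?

4

__XXXXXXXX__XX__
_________XX__XX_
__________XX__XX
count of X: 4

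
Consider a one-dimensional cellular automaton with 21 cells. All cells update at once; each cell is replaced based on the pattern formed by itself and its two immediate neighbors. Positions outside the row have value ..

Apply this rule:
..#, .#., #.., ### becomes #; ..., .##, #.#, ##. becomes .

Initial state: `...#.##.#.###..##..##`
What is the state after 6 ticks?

#..#..#..###.####..##

..##....#..#.##..##..
.#..#..#####...##..#.
#######.###.#.#..####
.#####...#..#.###.##.
#.###.#.#####..#....#
#..#..#..###.####..##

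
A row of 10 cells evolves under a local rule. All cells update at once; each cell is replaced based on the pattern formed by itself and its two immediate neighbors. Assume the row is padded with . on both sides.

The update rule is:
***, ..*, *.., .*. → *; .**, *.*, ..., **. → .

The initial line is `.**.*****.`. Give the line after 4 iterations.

*....***.*
**..*.*..*
..***.****
.*.*...**.

.*.*...**.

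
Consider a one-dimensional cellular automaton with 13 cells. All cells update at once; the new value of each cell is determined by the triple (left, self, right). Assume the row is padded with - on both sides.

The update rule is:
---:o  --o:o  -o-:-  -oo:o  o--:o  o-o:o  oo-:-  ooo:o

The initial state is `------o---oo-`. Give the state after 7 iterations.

-oooo-o-o-o-o

oooooo-oooo-o
ooooo-oooo-o-
oooo-oooo-o-o
ooo-oooo-o-o-
oo-oooo-o-o-o
o-oooo-o-o-o-
-oooo-o-o-o-o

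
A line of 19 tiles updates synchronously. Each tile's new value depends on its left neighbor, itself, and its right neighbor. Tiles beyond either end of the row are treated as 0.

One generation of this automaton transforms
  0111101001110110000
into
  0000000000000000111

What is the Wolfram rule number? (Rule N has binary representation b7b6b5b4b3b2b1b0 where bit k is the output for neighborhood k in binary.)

1

position 2: 111 → 0  (bit 7 = 0)
position 4: 110 → 0  (bit 6 = 0)
position 5: 101 → 0  (bit 5 = 0)
position 7: 100 → 0  (bit 4 = 0)
position 1: 011 → 0  (bit 3 = 0)
position 6: 010 → 0  (bit 2 = 0)
position 0: 001 → 0  (bit 1 = 0)
position 16: 000 → 1  (bit 0 = 1)
bits b7..b0 = 00000001 = 1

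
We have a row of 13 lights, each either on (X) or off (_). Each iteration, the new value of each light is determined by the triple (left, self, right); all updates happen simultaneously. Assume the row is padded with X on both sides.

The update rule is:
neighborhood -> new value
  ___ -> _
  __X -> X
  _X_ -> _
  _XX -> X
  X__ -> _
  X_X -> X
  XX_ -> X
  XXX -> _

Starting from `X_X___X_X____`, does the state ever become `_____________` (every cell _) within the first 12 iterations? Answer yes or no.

XX___X_X____X
_X__X_X____XX
X__X_X____XX_
X_X_X____XXXX
XX_X____XX___
_XX____XXX__X
XXX___XX_X_XX
__X__XXXX_XX_
_X__XX__XXXXX
X__XXX_XX____
X_XX_XXXX___X
XXXXXX__X__XX
iteration 12 is XXXXXX__X__XX, still not uniform _

no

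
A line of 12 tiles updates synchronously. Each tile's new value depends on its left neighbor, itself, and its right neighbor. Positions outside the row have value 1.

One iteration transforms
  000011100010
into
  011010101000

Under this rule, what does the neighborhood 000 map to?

At position 1 the neighborhood is 000; the next row has 1 there.

1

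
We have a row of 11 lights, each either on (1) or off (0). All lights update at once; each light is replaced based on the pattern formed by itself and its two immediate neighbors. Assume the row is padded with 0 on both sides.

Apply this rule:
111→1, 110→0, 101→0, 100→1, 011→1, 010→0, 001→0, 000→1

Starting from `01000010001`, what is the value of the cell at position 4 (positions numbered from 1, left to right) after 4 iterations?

1

00111001100
10110101011
00100000010
10011111001
position 4 holds 1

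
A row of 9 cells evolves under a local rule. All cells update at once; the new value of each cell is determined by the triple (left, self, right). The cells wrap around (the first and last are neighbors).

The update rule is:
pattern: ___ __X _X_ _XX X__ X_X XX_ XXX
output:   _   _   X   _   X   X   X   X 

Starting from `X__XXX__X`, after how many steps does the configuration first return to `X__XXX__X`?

9

XX__XXX__
_XX__XXX_
__XX__XXX
X__XX__XX
XX__XX__X
XXX__XX__
_XXX__XX_
__XXX__XX
X__XXX__X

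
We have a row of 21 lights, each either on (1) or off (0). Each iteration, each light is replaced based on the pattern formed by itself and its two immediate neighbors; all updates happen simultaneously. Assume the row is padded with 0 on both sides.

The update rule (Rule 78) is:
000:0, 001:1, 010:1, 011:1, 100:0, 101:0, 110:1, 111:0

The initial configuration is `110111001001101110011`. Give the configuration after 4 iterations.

110101011010101010101

iteration 1: 110101011011101010111
iteration 2: 110101011010101010101
iteration 3: 110101011010101010101  (fixed point — unchanged through iteration 4)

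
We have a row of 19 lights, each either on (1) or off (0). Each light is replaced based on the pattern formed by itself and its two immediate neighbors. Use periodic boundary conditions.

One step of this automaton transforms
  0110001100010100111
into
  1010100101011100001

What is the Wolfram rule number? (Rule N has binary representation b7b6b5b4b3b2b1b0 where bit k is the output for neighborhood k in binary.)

position 17: 111 → 0  (bit 7 = 0)
position 2: 110 → 1  (bit 6 = 1)
position 0: 101 → 1  (bit 5 = 1)
position 3: 100 → 0  (bit 4 = 0)
position 1: 011 → 0  (bit 3 = 0)
position 11: 010 → 1  (bit 2 = 1)
position 5: 001 → 0  (bit 1 = 0)
position 4: 000 → 1  (bit 0 = 1)
bits b7..b0 = 01100101 = 101

101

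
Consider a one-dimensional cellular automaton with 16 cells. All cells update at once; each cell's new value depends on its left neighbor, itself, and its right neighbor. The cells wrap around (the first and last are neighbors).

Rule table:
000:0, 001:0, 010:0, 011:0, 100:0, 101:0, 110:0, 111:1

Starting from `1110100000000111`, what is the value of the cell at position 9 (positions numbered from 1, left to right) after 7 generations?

1100000000000011
1000000000000001
0000000000000000
0000000000000000  (fixed point — unchanged through generation 7)
position 9 holds 0

0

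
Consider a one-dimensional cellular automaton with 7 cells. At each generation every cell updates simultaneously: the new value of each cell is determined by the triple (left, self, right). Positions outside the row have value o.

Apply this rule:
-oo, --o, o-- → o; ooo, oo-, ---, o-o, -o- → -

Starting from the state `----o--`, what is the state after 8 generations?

generation 1: o--o-oo
generation 2: -oo--o-
generation 3: -o-oo--
generation 4: ---o-oo
generation 5: o-o--o-
generation 6: ---oo--
generation 7: o-oo-oo
generation 8: --o--o-

--o--o-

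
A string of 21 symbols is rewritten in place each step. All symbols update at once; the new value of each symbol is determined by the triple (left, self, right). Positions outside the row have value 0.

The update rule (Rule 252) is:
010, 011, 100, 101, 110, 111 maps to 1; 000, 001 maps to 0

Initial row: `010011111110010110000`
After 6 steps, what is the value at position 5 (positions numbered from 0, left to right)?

step 1: 011011111111011111000
step 2: 011111111111111111100
step 3: 011111111111111111110
step 4: 011111111111111111111
step 5: 011111111111111111111  (fixed point — unchanged through step 6)
position 5 holds 1

1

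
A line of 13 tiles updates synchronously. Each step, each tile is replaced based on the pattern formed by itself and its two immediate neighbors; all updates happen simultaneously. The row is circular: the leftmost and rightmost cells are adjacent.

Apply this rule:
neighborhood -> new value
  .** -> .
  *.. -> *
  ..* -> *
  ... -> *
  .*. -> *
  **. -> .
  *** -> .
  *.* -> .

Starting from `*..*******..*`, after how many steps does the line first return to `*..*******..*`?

2

.**.......**.
*..*******..*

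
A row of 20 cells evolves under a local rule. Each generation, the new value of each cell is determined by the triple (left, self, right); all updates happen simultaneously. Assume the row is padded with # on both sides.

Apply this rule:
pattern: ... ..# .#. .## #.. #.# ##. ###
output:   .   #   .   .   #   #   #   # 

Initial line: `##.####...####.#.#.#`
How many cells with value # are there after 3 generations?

15

generation 1: ###.####.#.####.#.#.
generation 2: ####.####.#.####.#.#
generation 3: #####.####.#.####.#.
count of #: 15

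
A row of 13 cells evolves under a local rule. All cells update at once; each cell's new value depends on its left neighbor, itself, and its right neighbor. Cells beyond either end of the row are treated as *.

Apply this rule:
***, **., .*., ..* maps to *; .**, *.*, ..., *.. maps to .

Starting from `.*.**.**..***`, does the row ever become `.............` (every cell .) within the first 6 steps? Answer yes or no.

no

.*..*..*.*.**
.*.**.**.*..*
.*..*..*.*.*.
.*.**.**.*.*.
.*..*..*.*.*.  (repeats step 3; period 2)
step 6: .*.**.**.*.*.
step 6 is .*.**.**.*.*., still not uniform .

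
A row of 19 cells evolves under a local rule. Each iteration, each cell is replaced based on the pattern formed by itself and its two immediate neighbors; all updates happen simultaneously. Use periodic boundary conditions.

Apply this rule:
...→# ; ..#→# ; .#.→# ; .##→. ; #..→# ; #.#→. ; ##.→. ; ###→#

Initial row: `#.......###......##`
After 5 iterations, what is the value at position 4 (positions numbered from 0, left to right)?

.#######.#.######.#
..#####..#..####..#
##.###.#####.##.###
#...#...###......##
.#######.#.######.#
position 4 holds #

#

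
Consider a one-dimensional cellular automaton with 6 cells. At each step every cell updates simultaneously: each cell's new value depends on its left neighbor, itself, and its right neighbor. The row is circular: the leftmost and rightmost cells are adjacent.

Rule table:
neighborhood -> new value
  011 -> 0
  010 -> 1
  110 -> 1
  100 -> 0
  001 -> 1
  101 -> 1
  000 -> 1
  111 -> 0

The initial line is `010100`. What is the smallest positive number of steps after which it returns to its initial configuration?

111101
000110
111010
001111
010001
110111
011000
101011
111100
000101
011111
100001
101110
110011
010100

15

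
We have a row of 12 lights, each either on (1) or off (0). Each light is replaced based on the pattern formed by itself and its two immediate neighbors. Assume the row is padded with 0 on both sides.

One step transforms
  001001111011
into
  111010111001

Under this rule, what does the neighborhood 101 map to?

At position 9 the neighborhood is 101; the next row has 0 there.

0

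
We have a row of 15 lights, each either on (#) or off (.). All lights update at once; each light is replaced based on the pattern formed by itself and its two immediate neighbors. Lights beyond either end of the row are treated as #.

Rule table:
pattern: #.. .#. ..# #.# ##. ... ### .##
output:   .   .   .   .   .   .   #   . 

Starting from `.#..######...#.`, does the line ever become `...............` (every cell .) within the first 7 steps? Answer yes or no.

yes

.....####......
......##.......
...............
all cells are . at step 3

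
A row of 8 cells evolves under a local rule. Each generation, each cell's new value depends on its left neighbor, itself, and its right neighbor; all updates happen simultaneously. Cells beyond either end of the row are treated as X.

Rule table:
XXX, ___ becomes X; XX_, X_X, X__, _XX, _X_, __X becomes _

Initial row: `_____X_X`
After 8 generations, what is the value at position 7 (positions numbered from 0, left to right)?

_XXX____
__X__XX_
________
_XXXXXX_
__XXXX__
___XX___
_X____X_
___XX___
position 7 holds _

_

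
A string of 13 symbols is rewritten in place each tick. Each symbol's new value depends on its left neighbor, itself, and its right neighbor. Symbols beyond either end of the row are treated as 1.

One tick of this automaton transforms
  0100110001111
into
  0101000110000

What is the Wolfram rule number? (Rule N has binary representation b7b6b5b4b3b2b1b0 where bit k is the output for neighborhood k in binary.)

position 10: 111 → 0  (bit 7 = 0)
position 5: 110 → 0  (bit 6 = 0)
position 0: 101 → 0  (bit 5 = 0)
position 2: 100 → 0  (bit 4 = 0)
position 4: 011 → 0  (bit 3 = 0)
position 1: 010 → 1  (bit 2 = 1)
position 3: 001 → 1  (bit 1 = 1)
position 7: 000 → 1  (bit 0 = 1)
bits b7..b0 = 00000111 = 7

7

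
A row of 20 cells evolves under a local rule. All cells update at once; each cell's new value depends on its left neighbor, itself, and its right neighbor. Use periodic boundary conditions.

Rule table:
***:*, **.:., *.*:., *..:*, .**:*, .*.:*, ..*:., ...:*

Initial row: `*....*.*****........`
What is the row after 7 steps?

****.*.****.*******.
***..*.***..******..
**.*.*.**.*.*****.*.
*..*.*.*..*.****..*.
**.*.*.**.*.***.*.*.
*..*.*.*..*.**..*.*.
**.*.*.**.*.*.*.*.*.

**.*.*.**.*.*.*.*.*.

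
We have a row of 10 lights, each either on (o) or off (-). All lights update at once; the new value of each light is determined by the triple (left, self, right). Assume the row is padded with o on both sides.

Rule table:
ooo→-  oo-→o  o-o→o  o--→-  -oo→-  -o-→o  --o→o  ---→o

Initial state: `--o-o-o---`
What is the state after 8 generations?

-o---oooo-

generation 1: -oooooo-oo
generation 2: o-----oo--
generation 3: o-oooo-o-o
generation 4: oo---oooo-
generation 5: -o-oo---oo
generation 6: ooo-o-oo--
generation 7: --oooo-o-o
generation 8: -o---oooo-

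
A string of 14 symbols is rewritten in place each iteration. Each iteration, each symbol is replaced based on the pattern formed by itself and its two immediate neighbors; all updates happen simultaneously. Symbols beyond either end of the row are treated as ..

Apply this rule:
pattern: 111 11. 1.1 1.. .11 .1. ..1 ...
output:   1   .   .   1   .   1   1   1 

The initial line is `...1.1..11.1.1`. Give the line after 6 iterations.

111111111...11

1111.111...1.1
.11...1.1111.1
1..1111..11..1
111.11.11..111
.1.......11.1.
111111111...11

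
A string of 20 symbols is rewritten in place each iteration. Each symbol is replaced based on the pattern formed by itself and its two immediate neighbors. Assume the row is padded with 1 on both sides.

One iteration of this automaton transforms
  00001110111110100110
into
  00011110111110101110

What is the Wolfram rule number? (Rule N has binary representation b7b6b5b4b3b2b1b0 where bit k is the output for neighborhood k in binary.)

206

position 5: 111 → 1  (bit 7 = 1)
position 6: 110 → 1  (bit 6 = 1)
position 7: 101 → 0  (bit 5 = 0)
position 0: 100 → 0  (bit 4 = 0)
position 4: 011 → 1  (bit 3 = 1)
position 14: 010 → 1  (bit 2 = 1)
position 3: 001 → 1  (bit 1 = 1)
position 1: 000 → 0  (bit 0 = 0)
bits b7..b0 = 11001110 = 206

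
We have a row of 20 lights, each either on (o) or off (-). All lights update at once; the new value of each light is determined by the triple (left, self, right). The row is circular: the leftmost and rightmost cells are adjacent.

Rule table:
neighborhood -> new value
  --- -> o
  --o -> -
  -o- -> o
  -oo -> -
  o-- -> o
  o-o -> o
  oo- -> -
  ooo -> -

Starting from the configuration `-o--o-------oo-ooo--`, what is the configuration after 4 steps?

step 1: -oo-ooooooo---o---oo
step 2: o--o-------oo-ooo---
step 3: oo-ooooooo---o---oo-
step 4: --o-------oo-ooo---o

--o-------oo-ooo---o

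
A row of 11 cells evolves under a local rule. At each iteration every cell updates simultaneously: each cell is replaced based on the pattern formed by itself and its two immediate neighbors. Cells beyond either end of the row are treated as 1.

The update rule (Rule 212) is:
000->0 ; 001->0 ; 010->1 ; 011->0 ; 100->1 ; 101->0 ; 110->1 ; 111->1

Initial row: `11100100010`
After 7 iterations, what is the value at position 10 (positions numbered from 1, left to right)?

iteration 1: 11110110010
iteration 2: 11110011010
iteration 3: 11111001010
iteration 4: 11111101010
iteration 5: 11111101010  (fixed point — unchanged through iteration 7)
position 10 holds 1

1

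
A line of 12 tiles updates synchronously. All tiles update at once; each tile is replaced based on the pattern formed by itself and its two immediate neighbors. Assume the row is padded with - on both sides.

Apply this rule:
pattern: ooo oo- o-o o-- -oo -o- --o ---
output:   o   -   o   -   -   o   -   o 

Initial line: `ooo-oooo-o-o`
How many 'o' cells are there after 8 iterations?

8

iteration 1: -o-o-oo-oooo
iteration 2: -oooo--o-oo-
iteration 3: --oo---oo---
iteration 4: o----o----oo
iteration 5: o-oo-o-oo---
iteration 6: oo--ooo---oo
iteration 7: -----o--o---
iteration 8: oooo-o--o-oo
count of o: 8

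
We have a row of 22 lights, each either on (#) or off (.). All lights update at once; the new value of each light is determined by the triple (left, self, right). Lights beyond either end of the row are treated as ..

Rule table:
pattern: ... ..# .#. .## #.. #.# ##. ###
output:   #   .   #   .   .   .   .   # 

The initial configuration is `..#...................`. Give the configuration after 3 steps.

#.#...##############..

#.#.##################
#.#..################.
#.#...##############..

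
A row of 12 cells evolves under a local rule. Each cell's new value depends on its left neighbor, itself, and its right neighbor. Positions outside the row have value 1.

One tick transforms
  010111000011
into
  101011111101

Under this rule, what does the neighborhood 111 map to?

1

At position 4 the neighborhood is 111; the next row has 1 there.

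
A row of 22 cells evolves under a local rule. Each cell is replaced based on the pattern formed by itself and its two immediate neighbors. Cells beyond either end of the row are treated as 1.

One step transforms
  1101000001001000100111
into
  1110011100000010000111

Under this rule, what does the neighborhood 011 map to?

At position 19 the neighborhood is 011; the next row has 1 there.

1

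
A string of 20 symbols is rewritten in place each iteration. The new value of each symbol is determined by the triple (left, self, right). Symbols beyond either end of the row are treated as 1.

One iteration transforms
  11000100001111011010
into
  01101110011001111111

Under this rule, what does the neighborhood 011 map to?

1

At position 10 the neighborhood is 011; the next row has 1 there.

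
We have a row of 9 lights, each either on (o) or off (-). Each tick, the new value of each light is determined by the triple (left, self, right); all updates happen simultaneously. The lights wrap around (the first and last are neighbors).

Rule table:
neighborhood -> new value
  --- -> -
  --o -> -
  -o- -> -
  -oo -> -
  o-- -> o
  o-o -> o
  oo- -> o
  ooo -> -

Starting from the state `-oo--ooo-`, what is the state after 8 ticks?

oo---oo--

tick 1: --oo---oo
tick 2: o--oo---o
tick 3: oo--oo---
tick 4: -oo--oo--
tick 5: --oo--oo-
tick 6: ---oo--oo
tick 7: o---oo--o
tick 8: oo---oo--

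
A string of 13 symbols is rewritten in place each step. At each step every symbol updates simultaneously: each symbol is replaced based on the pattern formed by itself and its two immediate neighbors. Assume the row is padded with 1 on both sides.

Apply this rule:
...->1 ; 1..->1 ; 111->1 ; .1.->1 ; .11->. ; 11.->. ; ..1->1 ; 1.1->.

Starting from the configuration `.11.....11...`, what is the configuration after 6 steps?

111.111111.11

...11111..111
111.111.11.11
11...1......1
1.1111111111.
...11111111..
111.111111.11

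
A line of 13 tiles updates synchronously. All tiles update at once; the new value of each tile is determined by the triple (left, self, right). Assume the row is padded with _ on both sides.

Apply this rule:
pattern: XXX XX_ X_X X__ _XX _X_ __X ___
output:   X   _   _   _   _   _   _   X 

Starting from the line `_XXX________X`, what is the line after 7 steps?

__X__XXXXXX__
X_____XXXX__X
__XXX__XX____
X__X______XXX
_____XXXX__X_
XXXX__XX_____
_XX______XXXX

_XX______XXXX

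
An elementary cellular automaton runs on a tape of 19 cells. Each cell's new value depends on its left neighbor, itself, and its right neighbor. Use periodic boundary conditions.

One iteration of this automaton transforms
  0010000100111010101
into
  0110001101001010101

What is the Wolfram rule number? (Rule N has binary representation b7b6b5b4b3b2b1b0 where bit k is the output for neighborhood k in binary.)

70

position 11: 111 → 0  (bit 7 = 0)
position 12: 110 → 1  (bit 6 = 1)
position 13: 101 → 0  (bit 5 = 0)
position 0: 100 → 0  (bit 4 = 0)
position 10: 011 → 0  (bit 3 = 0)
position 2: 010 → 1  (bit 2 = 1)
position 1: 001 → 1  (bit 1 = 1)
position 4: 000 → 0  (bit 0 = 0)
bits b7..b0 = 01000110 = 70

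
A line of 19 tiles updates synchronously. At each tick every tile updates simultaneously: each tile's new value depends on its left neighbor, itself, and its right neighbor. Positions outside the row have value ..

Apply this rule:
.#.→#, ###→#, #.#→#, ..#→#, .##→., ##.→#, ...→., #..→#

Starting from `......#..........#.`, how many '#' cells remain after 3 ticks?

tick 1: .....###........###
tick 2: ....#.###......#.##
tick 3: ...###.###....###.#
count of #: 10

10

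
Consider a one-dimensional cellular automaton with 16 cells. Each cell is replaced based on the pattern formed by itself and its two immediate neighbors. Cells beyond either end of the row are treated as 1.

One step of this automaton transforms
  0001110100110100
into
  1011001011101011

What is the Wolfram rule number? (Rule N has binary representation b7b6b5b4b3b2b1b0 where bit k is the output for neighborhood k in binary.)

position 4: 111 → 0  (bit 7 = 0)
position 5: 110 → 0  (bit 6 = 0)
position 6: 101 → 1  (bit 5 = 1)
position 0: 100 → 1  (bit 4 = 1)
position 3: 011 → 1  (bit 3 = 1)
position 7: 010 → 0  (bit 2 = 0)
position 2: 001 → 1  (bit 1 = 1)
position 1: 000 → 0  (bit 0 = 0)
bits b7..b0 = 00111010 = 58

58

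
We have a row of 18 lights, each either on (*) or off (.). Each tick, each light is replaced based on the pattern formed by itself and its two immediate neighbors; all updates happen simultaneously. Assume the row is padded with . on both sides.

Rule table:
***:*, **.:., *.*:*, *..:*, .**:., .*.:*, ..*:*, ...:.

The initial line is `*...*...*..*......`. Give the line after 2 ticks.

**.***.******.....
..*.*.*.****.*....

..*.*.*.****.*....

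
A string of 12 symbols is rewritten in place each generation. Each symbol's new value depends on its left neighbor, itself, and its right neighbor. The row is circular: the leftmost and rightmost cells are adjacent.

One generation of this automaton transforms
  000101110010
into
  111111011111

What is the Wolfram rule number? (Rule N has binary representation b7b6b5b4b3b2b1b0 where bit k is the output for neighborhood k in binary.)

127

position 6: 111 → 0  (bit 7 = 0)
position 7: 110 → 1  (bit 6 = 1)
position 4: 101 → 1  (bit 5 = 1)
position 8: 100 → 1  (bit 4 = 1)
position 5: 011 → 1  (bit 3 = 1)
position 3: 010 → 1  (bit 2 = 1)
position 2: 001 → 1  (bit 1 = 1)
position 0: 000 → 1  (bit 0 = 1)
bits b7..b0 = 01111111 = 127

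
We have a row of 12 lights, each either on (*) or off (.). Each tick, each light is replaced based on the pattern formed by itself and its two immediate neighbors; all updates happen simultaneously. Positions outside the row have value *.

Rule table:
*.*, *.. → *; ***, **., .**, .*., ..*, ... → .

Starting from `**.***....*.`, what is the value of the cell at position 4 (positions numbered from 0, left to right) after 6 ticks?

*

..*...*....*
*..*...*....
.*..*...*...
*.*..*...*..
.*.*..*...*.
*.*.*..*...*
position 4 holds *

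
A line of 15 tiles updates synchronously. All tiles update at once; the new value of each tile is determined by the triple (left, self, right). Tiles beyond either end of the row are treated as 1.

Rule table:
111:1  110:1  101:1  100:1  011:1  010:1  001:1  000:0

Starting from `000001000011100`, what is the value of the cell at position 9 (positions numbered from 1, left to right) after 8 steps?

100011100111111
110111111111111
111111111111111
111111111111111  (fixed point — unchanged through step 8)
position 9 holds 1

1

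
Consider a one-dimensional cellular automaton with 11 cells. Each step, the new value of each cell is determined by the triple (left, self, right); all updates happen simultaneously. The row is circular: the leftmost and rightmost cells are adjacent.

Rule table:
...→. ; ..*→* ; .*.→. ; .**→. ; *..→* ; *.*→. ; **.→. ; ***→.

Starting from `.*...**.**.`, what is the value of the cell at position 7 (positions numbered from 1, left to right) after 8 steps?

step 1: *.*.*.....*
step 2: .....*...*.
step 3: ....*.*.*.*
step 4: *..*.......
step 5: .**.*.....*
step 6: .....*...*.  (repeats step 2; period 4)
step 8: *..*.......
position 7 holds .

.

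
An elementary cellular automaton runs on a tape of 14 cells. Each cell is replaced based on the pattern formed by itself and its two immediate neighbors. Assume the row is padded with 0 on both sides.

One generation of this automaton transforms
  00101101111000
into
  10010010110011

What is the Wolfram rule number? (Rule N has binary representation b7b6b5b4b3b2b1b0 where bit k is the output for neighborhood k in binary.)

161

position 8: 111 → 1  (bit 7 = 1)
position 5: 110 → 0  (bit 6 = 0)
position 3: 101 → 1  (bit 5 = 1)
position 11: 100 → 0  (bit 4 = 0)
position 4: 011 → 0  (bit 3 = 0)
position 2: 010 → 0  (bit 2 = 0)
position 1: 001 → 0  (bit 1 = 0)
position 0: 000 → 1  (bit 0 = 1)
bits b7..b0 = 10100001 = 161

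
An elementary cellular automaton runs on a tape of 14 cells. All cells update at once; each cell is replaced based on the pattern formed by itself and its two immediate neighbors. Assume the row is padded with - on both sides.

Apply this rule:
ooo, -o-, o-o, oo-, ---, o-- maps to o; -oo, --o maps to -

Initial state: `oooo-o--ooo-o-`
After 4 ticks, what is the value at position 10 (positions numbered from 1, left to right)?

o

-oooooo--ooooo
--oooooo--oooo
o--oooooo--ooo
oo--oooooo--oo
position 10 holds o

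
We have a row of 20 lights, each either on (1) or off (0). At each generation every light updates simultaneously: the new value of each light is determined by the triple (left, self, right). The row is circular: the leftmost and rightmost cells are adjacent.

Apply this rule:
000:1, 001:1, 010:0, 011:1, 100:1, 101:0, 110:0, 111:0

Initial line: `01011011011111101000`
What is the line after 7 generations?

11110010010010000000

10010010010000000111
01101101101111111100
11001001001000000011
00110110110111111110
11100100100100000001
00011011011011111111
11110010010010000000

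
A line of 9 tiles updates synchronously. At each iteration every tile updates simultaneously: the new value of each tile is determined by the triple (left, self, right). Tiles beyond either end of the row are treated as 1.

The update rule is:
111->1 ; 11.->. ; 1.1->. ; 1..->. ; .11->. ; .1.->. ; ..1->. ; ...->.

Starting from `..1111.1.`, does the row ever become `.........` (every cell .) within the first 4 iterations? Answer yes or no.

...11....
.........
all cells are . at iteration 2

yes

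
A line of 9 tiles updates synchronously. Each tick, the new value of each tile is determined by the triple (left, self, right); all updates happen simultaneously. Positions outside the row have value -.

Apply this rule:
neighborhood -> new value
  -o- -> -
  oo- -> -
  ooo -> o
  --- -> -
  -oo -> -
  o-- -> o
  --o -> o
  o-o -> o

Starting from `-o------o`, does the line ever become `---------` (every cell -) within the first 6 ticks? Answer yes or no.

no

o-o----o-
-o-o--o-o
o-o-oo-o-
-o-o--o-o  (repeats tick 2; period 2)
tick 6: -o-o--o-o
tick 6 is -o-o--o-o, still not uniform -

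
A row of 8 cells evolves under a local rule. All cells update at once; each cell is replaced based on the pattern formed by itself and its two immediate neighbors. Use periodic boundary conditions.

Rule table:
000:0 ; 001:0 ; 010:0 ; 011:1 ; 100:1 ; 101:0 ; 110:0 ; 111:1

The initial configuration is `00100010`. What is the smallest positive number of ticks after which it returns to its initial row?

00010001
10001000
01000100
00100010

4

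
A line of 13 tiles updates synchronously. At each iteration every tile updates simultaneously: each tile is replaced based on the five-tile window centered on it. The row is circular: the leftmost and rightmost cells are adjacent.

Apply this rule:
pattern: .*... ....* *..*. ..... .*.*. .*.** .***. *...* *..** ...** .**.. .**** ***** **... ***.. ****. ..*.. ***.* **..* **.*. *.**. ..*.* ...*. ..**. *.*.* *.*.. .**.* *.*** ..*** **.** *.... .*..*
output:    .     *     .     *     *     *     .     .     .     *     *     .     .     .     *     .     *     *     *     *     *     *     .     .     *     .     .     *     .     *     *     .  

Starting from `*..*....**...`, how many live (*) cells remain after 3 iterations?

7

*..*.***.*...
*..***.**....
*....****.**.
count of *: 7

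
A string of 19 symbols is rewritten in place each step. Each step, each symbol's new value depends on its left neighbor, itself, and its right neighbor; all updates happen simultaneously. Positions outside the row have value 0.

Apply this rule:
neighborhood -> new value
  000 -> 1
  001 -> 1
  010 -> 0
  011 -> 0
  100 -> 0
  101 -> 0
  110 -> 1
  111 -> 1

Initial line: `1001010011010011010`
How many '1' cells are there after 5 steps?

0010000101000101000
1100111000011000011
0101011011101011101
1000001001100001100
0011110010101110101
count of 1: 11

11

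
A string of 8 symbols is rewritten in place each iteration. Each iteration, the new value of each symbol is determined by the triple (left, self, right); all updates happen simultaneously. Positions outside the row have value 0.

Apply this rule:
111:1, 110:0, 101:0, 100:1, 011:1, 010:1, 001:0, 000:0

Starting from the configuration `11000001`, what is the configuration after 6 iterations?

10101101

10100001
10110001
10101001
10101101
10101001  (repeats iteration 3; period 2)
iteration 6: 10101101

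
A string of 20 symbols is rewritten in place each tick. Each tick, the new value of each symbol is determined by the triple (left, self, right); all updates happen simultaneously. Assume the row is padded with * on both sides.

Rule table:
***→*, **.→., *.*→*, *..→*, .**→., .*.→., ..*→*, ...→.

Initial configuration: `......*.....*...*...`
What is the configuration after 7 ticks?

*....*.*...*.*.*.*.*
.*..*.*.*.*.*.*.*.*.
*.**.*.*.*.*.*.*.*.*
.*..*.*.*.*.*.*.*.*.  (repeats tick 2; period 2)
tick 7: *.**.*.*.*.*.*.*.*.*

*.**.*.*.*.*.*.*.*.*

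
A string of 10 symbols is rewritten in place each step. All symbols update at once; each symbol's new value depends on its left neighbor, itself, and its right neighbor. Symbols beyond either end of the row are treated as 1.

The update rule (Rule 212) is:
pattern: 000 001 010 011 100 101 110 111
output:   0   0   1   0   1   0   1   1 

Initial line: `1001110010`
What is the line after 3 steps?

1100111010
1110011010
1111001010

1111001010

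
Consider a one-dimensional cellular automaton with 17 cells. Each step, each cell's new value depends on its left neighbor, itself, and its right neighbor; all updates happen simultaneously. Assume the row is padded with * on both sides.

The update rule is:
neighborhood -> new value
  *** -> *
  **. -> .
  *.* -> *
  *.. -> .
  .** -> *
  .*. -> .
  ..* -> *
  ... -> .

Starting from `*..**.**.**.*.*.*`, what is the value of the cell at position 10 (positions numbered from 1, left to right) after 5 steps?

*

..**.**.**.*.*.**
.**.**.**.*.*.***
**.**.**.*.*.****
*.**.**.*.*.*****
.**.**.*.*.******
position 10 holds *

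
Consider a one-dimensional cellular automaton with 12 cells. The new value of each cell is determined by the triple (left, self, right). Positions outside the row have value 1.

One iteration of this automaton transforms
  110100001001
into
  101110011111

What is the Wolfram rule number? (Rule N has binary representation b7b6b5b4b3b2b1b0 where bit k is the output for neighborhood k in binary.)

position 0: 111 → 1  (bit 7 = 1)
position 1: 110 → 0  (bit 6 = 0)
position 2: 101 → 1  (bit 5 = 1)
position 4: 100 → 1  (bit 4 = 1)
position 11: 011 → 1  (bit 3 = 1)
position 3: 010 → 1  (bit 2 = 1)
position 7: 001 → 1  (bit 1 = 1)
position 5: 000 → 0  (bit 0 = 0)
bits b7..b0 = 10111110 = 190

190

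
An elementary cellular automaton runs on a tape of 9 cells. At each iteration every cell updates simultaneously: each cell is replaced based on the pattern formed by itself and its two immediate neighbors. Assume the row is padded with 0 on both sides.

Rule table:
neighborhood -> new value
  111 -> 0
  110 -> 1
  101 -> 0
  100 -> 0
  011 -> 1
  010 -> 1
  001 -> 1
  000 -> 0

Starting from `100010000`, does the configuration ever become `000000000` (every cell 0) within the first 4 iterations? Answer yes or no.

no

100110000
101110000
101010000
101010000
iteration 4 is 101010000, still not uniform 0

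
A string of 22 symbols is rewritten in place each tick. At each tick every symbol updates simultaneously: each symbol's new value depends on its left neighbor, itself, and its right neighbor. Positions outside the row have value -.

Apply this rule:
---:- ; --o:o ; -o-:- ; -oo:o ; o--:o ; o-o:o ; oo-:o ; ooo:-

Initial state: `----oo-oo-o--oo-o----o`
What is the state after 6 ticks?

o------oo----oooo-oo-o

tick 1: ---ooooooo-ooooo-o--o-
tick 2: --oo-----ooo---oo-oo-o
tick 3: -oooo---oo-oo-ooooooo-
tick 4: oo--oo-oooooooo-----oo
tick 5: oooooooo------oo---ooo
tick 6: o------oo----oooo-oo-o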